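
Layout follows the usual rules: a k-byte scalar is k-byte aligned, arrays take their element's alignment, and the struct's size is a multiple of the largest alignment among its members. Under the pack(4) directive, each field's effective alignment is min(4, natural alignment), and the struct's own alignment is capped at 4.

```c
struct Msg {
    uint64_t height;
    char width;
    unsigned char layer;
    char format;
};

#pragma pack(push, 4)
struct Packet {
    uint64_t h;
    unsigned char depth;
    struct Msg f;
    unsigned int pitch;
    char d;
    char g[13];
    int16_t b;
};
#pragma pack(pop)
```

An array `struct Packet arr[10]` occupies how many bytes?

Msg: @0: height [8B, align 8] → 8; @8: width [1B, align 1] → 9; @9: layer [1B, align 1] → 10; @10: format [1B, align 1] → 11; +5 tail pad (align 8); size 16, align 8
@0: h [8B, align 4] → 8
@8: depth [1B, align 1] → 9
+3 pad (align 4)
@12: f [16B, align 4] → 28
@28: pitch [4B, align 4] → 32
@32: d [1B, align 1] → 33
@33: g [13B, align 1] → 46
@46: b [2B, align 2] → 48
size 48, align 4
array of 10: 10 × 48 = 480

480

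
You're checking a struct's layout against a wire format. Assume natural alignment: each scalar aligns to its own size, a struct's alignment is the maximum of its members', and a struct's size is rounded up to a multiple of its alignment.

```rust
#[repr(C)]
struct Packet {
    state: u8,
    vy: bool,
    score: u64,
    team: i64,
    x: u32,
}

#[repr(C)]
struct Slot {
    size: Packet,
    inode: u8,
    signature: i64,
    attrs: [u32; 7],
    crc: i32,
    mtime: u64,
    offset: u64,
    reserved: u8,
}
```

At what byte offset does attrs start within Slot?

Packet: 0..1  state  (1B, 1-aligned); 1..2  vy  (1B, 1-aligned); 2..8  -- padding (6B); 8..16  score  (8B, 8-aligned); 16..24  team  (8B, 8-aligned); 24..28  x  (4B, 4-aligned); 28..32  -- tail padding (4B); sizeof = 32, alignof = 8
0..32  size  (32B, 8-aligned)
32..33  inode  (1B, 1-aligned)
33..40  -- padding (7B)
40..48  signature  (8B, 8-aligned)
48..76  attrs  (28B, 4-aligned)

48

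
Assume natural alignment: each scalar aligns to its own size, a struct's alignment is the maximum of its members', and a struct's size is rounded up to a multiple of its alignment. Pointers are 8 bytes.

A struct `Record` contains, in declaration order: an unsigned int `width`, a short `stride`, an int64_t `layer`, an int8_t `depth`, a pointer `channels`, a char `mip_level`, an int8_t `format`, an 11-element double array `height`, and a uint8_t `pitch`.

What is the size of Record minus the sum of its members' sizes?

22

0..4  width  (4B, 4-aligned)
4..6  stride  (2B, 2-aligned)
6..8  -- padding (2B)
8..16  layer  (8B, 8-aligned)
16..17  depth  (1B, 1-aligned)
17..24  -- padding (7B)
24..32  channels  (8B, 8-aligned)
32..33  mip_level  (1B, 1-aligned)
33..34  format  (1B, 1-aligned)
34..40  -- padding (6B)
40..128  height  (88B, 8-aligned)
128..129  pitch  (1B, 1-aligned)
129..136  -- tail padding (7B)
sizeof = 136, alignof = 8
data bytes 114, size 136 → padding 22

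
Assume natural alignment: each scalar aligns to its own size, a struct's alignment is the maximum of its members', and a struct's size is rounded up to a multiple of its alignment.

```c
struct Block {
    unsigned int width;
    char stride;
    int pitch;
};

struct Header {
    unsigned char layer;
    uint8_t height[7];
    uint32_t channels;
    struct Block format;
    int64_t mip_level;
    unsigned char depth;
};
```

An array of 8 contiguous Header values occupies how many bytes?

320

Block: @0: width [4B, align 4] → 4; @4: stride [1B, align 1] → 5; +3 pad (align 4); @8: pitch [4B, align 4] → 12; size 12, align 4
@0: layer [1B, align 1] → 1
@1: height [7B, align 1] → 8
@8: channels [4B, align 4] → 12
@12: format [12B, align 4] → 24
@24: mip_level [8B, align 8] → 32
@32: depth [1B, align 1] → 33
+7 tail pad (align 8)
size 40, align 8
array of 8: 8 × 40 = 320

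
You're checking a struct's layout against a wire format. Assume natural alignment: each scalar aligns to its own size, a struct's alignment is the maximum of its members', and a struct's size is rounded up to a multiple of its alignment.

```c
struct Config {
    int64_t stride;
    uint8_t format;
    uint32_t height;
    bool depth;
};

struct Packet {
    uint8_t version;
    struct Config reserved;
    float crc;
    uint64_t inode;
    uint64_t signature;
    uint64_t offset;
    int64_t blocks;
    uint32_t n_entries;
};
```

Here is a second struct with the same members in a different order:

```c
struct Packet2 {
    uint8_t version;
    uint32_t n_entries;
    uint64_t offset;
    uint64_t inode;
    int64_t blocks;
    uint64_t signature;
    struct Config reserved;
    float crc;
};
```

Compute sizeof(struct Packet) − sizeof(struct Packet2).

Config: @0: stride [8B, align 8] → 8; @8: format [1B, align 1] → 9; +3 pad (align 4); @12: height [4B, align 4] → 16; @16: depth [1B, align 1] → 17; +7 tail pad (align 8); size 24, align 8
@0: version [1B, align 1] → 1
+7 pad (align 8)
@8: reserved [24B, align 8] → 32
@32: crc [4B, align 4] → 36
+4 pad (align 8)
@40: inode [8B, align 8] → 48
@48: signature [8B, align 8] → 56
@56: offset [8B, align 8] → 64
@64: blocks [8B, align 8] → 72
@72: n_entries [4B, align 4] → 76
+4 tail pad (align 8)
size 80, align 8
— Packet2 —
@0: version [1B, align 1] → 1
+3 pad (align 4)
@4: n_entries [4B, align 4] → 8
@8: offset [8B, align 8] → 16
@16: inode [8B, align 8] → 24
@24: blocks [8B, align 8] → 32
@32: signature [8B, align 8] → 40
@40: reserved [24B, align 8] → 64
@64: crc [4B, align 4] → 68
+4 tail pad (align 8)
size 72, align 8
80 − 72 = 8

8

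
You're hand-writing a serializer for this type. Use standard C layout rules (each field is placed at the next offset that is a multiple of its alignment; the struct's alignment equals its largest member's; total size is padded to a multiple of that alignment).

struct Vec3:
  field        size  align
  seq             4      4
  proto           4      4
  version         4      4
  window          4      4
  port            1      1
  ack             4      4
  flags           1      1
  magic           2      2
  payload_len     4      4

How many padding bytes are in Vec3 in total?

4

seq at 0 (size 4, align 4) → ends 4
proto at 4 (size 4, align 4) → ends 8
version at 8 (size 4, align 4) → ends 12
window at 12 (size 4, align 4) → ends 16
port at 16 (size 1, align 1) → ends 17
pad 3 to align 4 for ack
ack at 20 (size 4, align 4) → ends 24
flags at 24 (size 1, align 1) → ends 25
pad 1 to align 2 for magic
magic at 26 (size 2, align 2) → ends 28
payload_len at 28 (size 4, align 4) → ends 32
total 32 bytes, alignment 4
data bytes 28, size 32 → padding 4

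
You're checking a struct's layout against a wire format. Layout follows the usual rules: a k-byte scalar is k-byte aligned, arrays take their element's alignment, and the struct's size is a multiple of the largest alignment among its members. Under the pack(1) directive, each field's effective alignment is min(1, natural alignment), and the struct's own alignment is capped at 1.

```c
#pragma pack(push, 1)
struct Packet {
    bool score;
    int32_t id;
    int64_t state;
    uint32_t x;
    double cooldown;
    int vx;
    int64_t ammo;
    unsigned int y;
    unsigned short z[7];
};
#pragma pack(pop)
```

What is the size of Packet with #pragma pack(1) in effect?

55

0..1  score  (1B, 1-aligned)
1..5  id  (4B, 1-aligned)
5..13  state  (8B, 1-aligned)
13..17  x  (4B, 1-aligned)
17..25  cooldown  (8B, 1-aligned)
25..29  vx  (4B, 1-aligned)
29..37  ammo  (8B, 1-aligned)
37..41  y  (4B, 1-aligned)
41..55  z  (14B, 1-aligned)
sizeof = 55, alignof = 1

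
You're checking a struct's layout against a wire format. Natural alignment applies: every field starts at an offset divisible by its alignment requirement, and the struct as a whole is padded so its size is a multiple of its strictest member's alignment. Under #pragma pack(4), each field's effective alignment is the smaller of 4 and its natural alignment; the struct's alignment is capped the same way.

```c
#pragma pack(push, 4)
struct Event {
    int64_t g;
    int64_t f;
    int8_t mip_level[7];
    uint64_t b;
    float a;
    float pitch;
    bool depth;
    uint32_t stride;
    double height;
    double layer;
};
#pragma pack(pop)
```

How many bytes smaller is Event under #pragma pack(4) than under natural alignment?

natural layout:
  0..8  g  (8B, 8-aligned)
  8..16  f  (8B, 8-aligned)
  16..23  mip_level  (7B, 1-aligned)
  23..24  -- padding (1B)
  24..32  b  (8B, 8-aligned)
  32..36  a  (4B, 4-aligned)
  36..40  pitch  (4B, 4-aligned)
  40..41  depth  (1B, 1-aligned)
  41..44  -- padding (3B)
  44..48  stride  (4B, 4-aligned)
  48..56  height  (8B, 8-aligned)
  56..64  layer  (8B, 8-aligned)
  sizeof = 64, alignof = 8
packed(4) layout:
  0..8  g  (8B, 4-aligned)
  8..16  f  (8B, 4-aligned)
  16..23  mip_level  (7B, 1-aligned)
  23..24  -- padding (1B)
  24..32  b  (8B, 4-aligned)
  32..36  a  (4B, 4-aligned)
  36..40  pitch  (4B, 4-aligned)
  40..41  depth  (1B, 1-aligned)
  41..44  -- padding (3B)
  44..48  stride  (4B, 4-aligned)
  48..56  height  (8B, 4-aligned)
  56..64  layer  (8B, 4-aligned)
  sizeof = 64, alignof = 4
64 − 64 = 0

0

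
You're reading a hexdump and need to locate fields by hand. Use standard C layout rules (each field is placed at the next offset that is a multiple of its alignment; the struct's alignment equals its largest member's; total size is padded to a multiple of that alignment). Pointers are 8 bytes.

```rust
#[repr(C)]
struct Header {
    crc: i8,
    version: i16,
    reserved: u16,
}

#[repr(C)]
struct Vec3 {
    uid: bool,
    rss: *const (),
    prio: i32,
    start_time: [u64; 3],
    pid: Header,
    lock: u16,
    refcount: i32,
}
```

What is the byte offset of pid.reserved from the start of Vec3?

Header: crc at 0 (size 1, align 1) → ends 1; pad 1 to align 2 for version; version at 2 (size 2, align 2) → ends 4; reserved at 4 (size 2, align 2) → ends 6; total 6 bytes, alignment 2
uid at 0 (size 1, align 1) → ends 1
pad 7 to align 8 for rss
rss at 8 (size 8, align 8) → ends 16
prio at 16 (size 4, align 4) → ends 20
pad 4 to align 8 for start_time
start_time at 24 (size 24, align 8) → ends 48
pid at 48 (size 6, align 2) → ends 54
within Header: reserved at 4
48 + 4 = 52

52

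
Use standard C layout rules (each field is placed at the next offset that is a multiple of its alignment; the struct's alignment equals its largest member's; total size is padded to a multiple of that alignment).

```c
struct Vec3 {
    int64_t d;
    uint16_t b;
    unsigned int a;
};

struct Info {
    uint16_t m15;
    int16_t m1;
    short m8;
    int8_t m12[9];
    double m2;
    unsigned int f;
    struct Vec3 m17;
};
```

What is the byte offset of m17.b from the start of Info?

40

Vec3: d at 0 (size 8, align 8) → ends 8; b at 8 (size 2, align 2) → ends 10; pad 2 to align 4 for a; a at 12 (size 4, align 4) → ends 16; total 16 bytes, alignment 8
m15 at 0 (size 2, align 2) → ends 2
m1 at 2 (size 2, align 2) → ends 4
m8 at 4 (size 2, align 2) → ends 6
m12 at 6 (size 9, align 1) → ends 15
pad 1 to align 8 for m2
m2 at 16 (size 8, align 8) → ends 24
f at 24 (size 4, align 4) → ends 28
pad 4 to align 8 for m17
m17 at 32 (size 16, align 8) → ends 48
within Vec3: b at 8
32 + 8 = 40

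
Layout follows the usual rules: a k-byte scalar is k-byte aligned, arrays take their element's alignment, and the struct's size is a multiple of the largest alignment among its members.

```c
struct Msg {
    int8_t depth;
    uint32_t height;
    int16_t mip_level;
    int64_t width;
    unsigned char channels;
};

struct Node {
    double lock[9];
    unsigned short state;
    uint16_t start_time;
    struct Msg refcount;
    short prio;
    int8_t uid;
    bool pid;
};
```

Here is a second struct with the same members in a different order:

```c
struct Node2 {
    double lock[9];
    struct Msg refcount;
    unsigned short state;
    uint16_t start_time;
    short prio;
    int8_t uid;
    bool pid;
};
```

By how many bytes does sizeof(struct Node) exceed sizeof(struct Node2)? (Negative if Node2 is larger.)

Msg: @0: depth [1B, align 1] → 1; +3 pad (align 4); @4: height [4B, align 4] → 8; @8: mip_level [2B, align 2] → 10; +6 pad (align 8); @16: width [8B, align 8] → 24; @24: channels [1B, align 1] → 25; +7 tail pad (align 8); size 32, align 8
@0: lock [72B, align 8] → 72
@72: state [2B, align 2] → 74
@74: start_time [2B, align 2] → 76
+4 pad (align 8)
@80: refcount [32B, align 8] → 112
@112: prio [2B, align 2] → 114
@114: uid [1B, align 1] → 115
@115: pid [1B, align 1] → 116
+4 tail pad (align 8)
size 120, align 8
— Node2 —
@0: lock [72B, align 8] → 72
@72: refcount [32B, align 8] → 104
@104: state [2B, align 2] → 106
@106: start_time [2B, align 2] → 108
@108: prio [2B, align 2] → 110
@110: uid [1B, align 1] → 111
@111: pid [1B, align 1] → 112
size 112, align 8
120 − 112 = 8

8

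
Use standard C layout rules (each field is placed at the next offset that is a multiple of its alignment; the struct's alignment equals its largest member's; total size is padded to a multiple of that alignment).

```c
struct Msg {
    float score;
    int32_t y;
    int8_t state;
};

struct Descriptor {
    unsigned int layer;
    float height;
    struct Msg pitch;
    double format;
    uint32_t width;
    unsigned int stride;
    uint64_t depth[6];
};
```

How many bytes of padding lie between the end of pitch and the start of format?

Msg: @0: score [4B, align 4] → 4; @4: y [4B, align 4] → 8; @8: state [1B, align 1] → 9; +3 tail pad (align 4); size 12, align 4
@0: layer [4B, align 4] → 4
@4: height [4B, align 4] → 8
@8: pitch [12B, align 4] → 20
+4 pad (align 8)
@24: format [8B, align 8] → 32

4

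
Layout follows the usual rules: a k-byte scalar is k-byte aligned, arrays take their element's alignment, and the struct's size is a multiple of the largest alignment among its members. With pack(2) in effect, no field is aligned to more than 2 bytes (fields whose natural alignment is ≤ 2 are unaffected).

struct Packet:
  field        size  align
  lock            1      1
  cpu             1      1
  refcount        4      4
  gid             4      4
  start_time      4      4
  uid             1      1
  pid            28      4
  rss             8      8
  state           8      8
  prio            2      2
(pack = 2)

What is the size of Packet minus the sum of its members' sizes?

1

0..1  lock  (1B, 1-aligned)
1..2  cpu  (1B, 1-aligned)
2..6  refcount  (4B, 2-aligned)
6..10  gid  (4B, 2-aligned)
10..14  start_time  (4B, 2-aligned)
14..15  uid  (1B, 1-aligned)
15..16  -- padding (1B)
16..44  pid  (28B, 2-aligned)
44..52  rss  (8B, 2-aligned)
52..60  state  (8B, 2-aligned)
60..62  prio  (2B, 2-aligned)
sizeof = 62, alignof = 2
data bytes 61, size 62 → padding 1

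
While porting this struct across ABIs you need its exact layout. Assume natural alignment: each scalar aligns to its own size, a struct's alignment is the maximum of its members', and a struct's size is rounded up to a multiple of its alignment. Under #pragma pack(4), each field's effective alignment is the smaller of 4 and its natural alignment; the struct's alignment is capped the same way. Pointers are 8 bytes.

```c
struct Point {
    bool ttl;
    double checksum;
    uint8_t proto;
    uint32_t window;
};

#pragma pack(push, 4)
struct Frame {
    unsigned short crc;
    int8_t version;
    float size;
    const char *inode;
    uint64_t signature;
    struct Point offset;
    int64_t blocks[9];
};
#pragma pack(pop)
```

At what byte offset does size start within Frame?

4

Point: ttl at 0 (size 1, align 1) → ends 1; pad 7 to align 8 for checksum; checksum at 8 (size 8, align 8) → ends 16; proto at 16 (size 1, align 1) → ends 17; pad 3 to align 4 for window; window at 20 (size 4, align 4) → ends 24; total 24 bytes, alignment 8
crc at 0 (size 2, align 2) → ends 2
version at 2 (size 1, align 1) → ends 3
pad 1 to align 4 for size
size at 4 (size 4, align 4) → ends 8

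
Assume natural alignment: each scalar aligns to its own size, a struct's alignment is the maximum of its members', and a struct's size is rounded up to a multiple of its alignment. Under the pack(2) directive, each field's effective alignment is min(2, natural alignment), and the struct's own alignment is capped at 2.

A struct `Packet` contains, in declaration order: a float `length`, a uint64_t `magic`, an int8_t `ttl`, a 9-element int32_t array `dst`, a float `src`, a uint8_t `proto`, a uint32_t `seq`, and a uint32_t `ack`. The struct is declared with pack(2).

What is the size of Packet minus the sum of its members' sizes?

2

length at 0 (size 4, align 2) → ends 4
magic at 4 (size 8, align 2) → ends 12
ttl at 12 (size 1, align 1) → ends 13
pad 1 to align 2 for dst
dst at 14 (size 36, align 2) → ends 50
src at 50 (size 4, align 2) → ends 54
proto at 54 (size 1, align 1) → ends 55
pad 1 to align 2 for seq
seq at 56 (size 4, align 2) → ends 60
ack at 60 (size 4, align 2) → ends 64
total 64 bytes, alignment 2
data bytes 62, size 64 → padding 2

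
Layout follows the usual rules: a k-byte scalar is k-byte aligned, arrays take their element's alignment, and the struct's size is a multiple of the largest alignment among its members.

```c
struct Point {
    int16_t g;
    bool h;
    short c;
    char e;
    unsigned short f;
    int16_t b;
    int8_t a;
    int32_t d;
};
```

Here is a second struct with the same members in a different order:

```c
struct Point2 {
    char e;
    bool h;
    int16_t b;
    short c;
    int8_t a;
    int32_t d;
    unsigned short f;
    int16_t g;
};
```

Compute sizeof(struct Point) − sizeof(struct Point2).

4

0..2  g  (2B, 2-aligned)
2..3  h  (1B, 1-aligned)
3..4  -- padding (1B)
4..6  c  (2B, 2-aligned)
6..7  e  (1B, 1-aligned)
7..8  -- padding (1B)
8..10  f  (2B, 2-aligned)
10..12  b  (2B, 2-aligned)
12..13  a  (1B, 1-aligned)
13..16  -- padding (3B)
16..20  d  (4B, 4-aligned)
sizeof = 20, alignof = 4
— Point2 —
0..1  e  (1B, 1-aligned)
1..2  h  (1B, 1-aligned)
2..4  b  (2B, 2-aligned)
4..6  c  (2B, 2-aligned)
6..7  a  (1B, 1-aligned)
7..8  -- padding (1B)
8..12  d  (4B, 4-aligned)
12..14  f  (2B, 2-aligned)
14..16  g  (2B, 2-aligned)
sizeof = 16, alignof = 4
20 − 16 = 4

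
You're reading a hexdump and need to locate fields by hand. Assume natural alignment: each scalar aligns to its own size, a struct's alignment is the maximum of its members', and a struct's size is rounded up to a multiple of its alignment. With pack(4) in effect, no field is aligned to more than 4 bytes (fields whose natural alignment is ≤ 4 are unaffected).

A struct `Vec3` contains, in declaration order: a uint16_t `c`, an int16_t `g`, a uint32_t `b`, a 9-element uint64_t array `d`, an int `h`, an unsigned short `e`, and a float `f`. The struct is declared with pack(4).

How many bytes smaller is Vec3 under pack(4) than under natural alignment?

4

natural layout:
  c at 0 (size 2, align 2) → ends 2
  g at 2 (size 2, align 2) → ends 4
  b at 4 (size 4, align 4) → ends 8
  d at 8 (size 72, align 8) → ends 80
  h at 80 (size 4, align 4) → ends 84
  e at 84 (size 2, align 2) → ends 86
  pad 2 to align 4 for f
  f at 88 (size 4, align 4) → ends 92
  tail pad 4 to reach multiple of 8
  total 96 bytes, alignment 8
packed(4) layout:
  c at 0 (size 2, align 2) → ends 2
  g at 2 (size 2, align 2) → ends 4
  b at 4 (size 4, align 4) → ends 8
  d at 8 (size 72, align 4) → ends 80
  h at 80 (size 4, align 4) → ends 84
  e at 84 (size 2, align 2) → ends 86
  pad 2 to align 4 for f
  f at 88 (size 4, align 4) → ends 92
  total 92 bytes, alignment 4
96 − 92 = 4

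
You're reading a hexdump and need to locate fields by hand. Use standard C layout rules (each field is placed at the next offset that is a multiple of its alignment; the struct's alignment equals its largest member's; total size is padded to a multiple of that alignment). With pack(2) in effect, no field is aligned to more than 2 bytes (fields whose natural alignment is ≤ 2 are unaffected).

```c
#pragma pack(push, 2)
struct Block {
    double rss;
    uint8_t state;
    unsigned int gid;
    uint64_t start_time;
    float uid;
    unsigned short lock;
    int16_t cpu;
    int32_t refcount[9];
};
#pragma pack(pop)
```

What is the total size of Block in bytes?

@0: rss [8B, align 2] → 8
@8: state [1B, align 1] → 9
+1 pad (align 2)
@10: gid [4B, align 2] → 14
@14: start_time [8B, align 2] → 22
@22: uid [4B, align 2] → 26
@26: lock [2B, align 2] → 28
@28: cpu [2B, align 2] → 30
@30: refcount [36B, align 2] → 66
size 66, align 2

66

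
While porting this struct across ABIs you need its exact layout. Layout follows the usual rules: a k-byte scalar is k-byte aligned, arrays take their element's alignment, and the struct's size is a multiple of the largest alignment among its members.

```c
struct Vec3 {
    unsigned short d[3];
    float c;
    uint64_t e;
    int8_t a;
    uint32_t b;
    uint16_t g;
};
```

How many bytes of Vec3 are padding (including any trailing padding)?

d at 0 (size 6, align 2) → ends 6
pad 2 to align 4 for c
c at 8 (size 4, align 4) → ends 12
pad 4 to align 8 for e
e at 16 (size 8, align 8) → ends 24
a at 24 (size 1, align 1) → ends 25
pad 3 to align 4 for b
b at 28 (size 4, align 4) → ends 32
g at 32 (size 2, align 2) → ends 34
tail pad 6 to reach multiple of 8
total 40 bytes, alignment 8
data bytes 25, size 40 → padding 15

15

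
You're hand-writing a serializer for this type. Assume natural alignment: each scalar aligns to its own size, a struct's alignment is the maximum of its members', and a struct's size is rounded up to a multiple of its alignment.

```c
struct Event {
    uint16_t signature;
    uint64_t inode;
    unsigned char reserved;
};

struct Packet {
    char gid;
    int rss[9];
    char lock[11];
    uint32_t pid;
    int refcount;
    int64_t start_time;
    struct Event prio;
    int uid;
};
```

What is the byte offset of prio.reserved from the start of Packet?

Event: 0..2  signature  (2B, 2-aligned); 2..8  -- padding (6B); 8..16  inode  (8B, 8-aligned); 16..17  reserved  (1B, 1-aligned); 17..24  -- tail padding (7B); sizeof = 24, alignof = 8
0..1  gid  (1B, 1-aligned)
1..4  -- padding (3B)
4..40  rss  (36B, 4-aligned)
40..51  lock  (11B, 1-aligned)
51..52  -- padding (1B)
52..56  pid  (4B, 4-aligned)
56..60  refcount  (4B, 4-aligned)
60..64  -- padding (4B)
64..72  start_time  (8B, 8-aligned)
72..96  prio  (24B, 8-aligned)
within Event: reserved at 16
72 + 16 = 88

88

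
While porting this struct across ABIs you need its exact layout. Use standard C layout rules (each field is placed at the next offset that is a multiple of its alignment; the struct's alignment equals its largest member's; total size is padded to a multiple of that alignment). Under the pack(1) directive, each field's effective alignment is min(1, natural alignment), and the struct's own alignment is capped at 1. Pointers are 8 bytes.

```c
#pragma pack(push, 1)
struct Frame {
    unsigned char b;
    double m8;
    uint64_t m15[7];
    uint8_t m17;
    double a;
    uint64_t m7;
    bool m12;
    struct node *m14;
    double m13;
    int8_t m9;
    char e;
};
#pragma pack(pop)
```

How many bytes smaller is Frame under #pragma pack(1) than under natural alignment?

27

natural layout:
  b at 0 (size 1, align 1) → ends 1
  pad 7 to align 8 for m8
  m8 at 8 (size 8, align 8) → ends 16
  m15 at 16 (size 56, align 8) → ends 72
  m17 at 72 (size 1, align 1) → ends 73
  pad 7 to align 8 for a
  a at 80 (size 8, align 8) → ends 88
  m7 at 88 (size 8, align 8) → ends 96
  m12 at 96 (size 1, align 1) → ends 97
  pad 7 to align 8 for m14
  m14 at 104 (size 8, align 8) → ends 112
  m13 at 112 (size 8, align 8) → ends 120
  m9 at 120 (size 1, align 1) → ends 121
  e at 121 (size 1, align 1) → ends 122
  tail pad 6 to reach multiple of 8
  total 128 bytes, alignment 8
packed(1) layout:
  b at 0 (size 1, align 1) → ends 1
  m8 at 1 (size 8, align 1) → ends 9
  m15 at 9 (size 56, align 1) → ends 65
  m17 at 65 (size 1, align 1) → ends 66
  a at 66 (size 8, align 1) → ends 74
  m7 at 74 (size 8, align 1) → ends 82
  m12 at 82 (size 1, align 1) → ends 83
  m14 at 83 (size 8, align 1) → ends 91
  m13 at 91 (size 8, align 1) → ends 99
  m9 at 99 (size 1, align 1) → ends 100
  e at 100 (size 1, align 1) → ends 101
  total 101 bytes, alignment 1
128 − 101 = 27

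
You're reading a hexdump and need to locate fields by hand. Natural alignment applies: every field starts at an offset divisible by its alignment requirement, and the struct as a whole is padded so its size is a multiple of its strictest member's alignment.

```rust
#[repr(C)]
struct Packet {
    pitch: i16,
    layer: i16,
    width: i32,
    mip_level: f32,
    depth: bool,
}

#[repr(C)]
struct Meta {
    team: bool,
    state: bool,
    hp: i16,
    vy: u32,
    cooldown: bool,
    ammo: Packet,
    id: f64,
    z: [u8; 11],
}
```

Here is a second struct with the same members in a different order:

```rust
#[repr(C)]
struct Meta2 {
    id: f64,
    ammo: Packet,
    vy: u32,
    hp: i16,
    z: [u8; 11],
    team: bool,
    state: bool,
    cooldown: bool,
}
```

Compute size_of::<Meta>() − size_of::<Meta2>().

Packet: @0: pitch [2B, align 2] → 2; @2: layer [2B, align 2] → 4; @4: width [4B, align 4] → 8; @8: mip_level [4B, align 4] → 12; @12: depth [1B, align 1] → 13; +3 tail pad (align 4); size 16, align 4
@0: team [1B, align 1] → 1
@1: state [1B, align 1] → 2
@2: hp [2B, align 2] → 4
@4: vy [4B, align 4] → 8
@8: cooldown [1B, align 1] → 9
+3 pad (align 4)
@12: ammo [16B, align 4] → 28
+4 pad (align 8)
@32: id [8B, align 8] → 40
@40: z [11B, align 1] → 51
+5 tail pad (align 8)
size 56, align 8
— Meta2 —
@0: id [8B, align 8] → 8
@8: ammo [16B, align 4] → 24
@24: vy [4B, align 4] → 28
@28: hp [2B, align 2] → 30
@30: z [11B, align 1] → 41
@41: team [1B, align 1] → 42
@42: state [1B, align 1] → 43
@43: cooldown [1B, align 1] → 44
+4 tail pad (align 8)
size 48, align 8
56 − 48 = 8

8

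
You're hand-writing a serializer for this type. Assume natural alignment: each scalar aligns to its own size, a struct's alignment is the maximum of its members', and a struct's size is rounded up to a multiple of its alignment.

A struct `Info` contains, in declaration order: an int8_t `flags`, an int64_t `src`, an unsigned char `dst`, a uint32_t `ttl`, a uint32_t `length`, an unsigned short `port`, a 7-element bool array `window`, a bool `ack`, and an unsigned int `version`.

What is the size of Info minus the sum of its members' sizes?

16

@0: flags [1B, align 1] → 1
+7 pad (align 8)
@8: src [8B, align 8] → 16
@16: dst [1B, align 1] → 17
+3 pad (align 4)
@20: ttl [4B, align 4] → 24
@24: length [4B, align 4] → 28
@28: port [2B, align 2] → 30
@30: window [7B, align 1] → 37
@37: ack [1B, align 1] → 38
+2 pad (align 4)
@40: version [4B, align 4] → 44
+4 tail pad (align 8)
size 48, align 8
data bytes 32, size 48 → padding 16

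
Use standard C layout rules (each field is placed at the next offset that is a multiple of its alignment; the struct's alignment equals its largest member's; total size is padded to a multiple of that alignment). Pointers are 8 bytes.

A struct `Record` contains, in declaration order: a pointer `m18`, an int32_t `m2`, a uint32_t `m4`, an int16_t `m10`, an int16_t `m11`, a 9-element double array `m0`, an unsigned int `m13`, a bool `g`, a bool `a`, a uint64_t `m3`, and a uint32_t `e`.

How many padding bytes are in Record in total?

@0: m18 [8B, align 8] → 8
@8: m2 [4B, align 4] → 12
@12: m4 [4B, align 4] → 16
@16: m10 [2B, align 2] → 18
@18: m11 [2B, align 2] → 20
+4 pad (align 8)
@24: m0 [72B, align 8] → 96
@96: m13 [4B, align 4] → 100
@100: g [1B, align 1] → 101
@101: a [1B, align 1] → 102
+2 pad (align 8)
@104: m3 [8B, align 8] → 112
@112: e [4B, align 4] → 116
+4 tail pad (align 8)
size 120, align 8
data bytes 110, size 120 → padding 10

10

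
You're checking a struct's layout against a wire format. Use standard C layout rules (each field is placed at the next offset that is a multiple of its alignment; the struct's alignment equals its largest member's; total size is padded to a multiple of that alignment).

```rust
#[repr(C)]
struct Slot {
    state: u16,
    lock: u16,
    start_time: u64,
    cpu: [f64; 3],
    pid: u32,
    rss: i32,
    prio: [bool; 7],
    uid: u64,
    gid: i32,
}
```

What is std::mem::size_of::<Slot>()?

72

0..2  state  (2B, 2-aligned)
2..4  lock  (2B, 2-aligned)
4..8  -- padding (4B)
8..16  start_time  (8B, 8-aligned)
16..40  cpu  (24B, 8-aligned)
40..44  pid  (4B, 4-aligned)
44..48  rss  (4B, 4-aligned)
48..55  prio  (7B, 1-aligned)
55..56  -- padding (1B)
56..64  uid  (8B, 8-aligned)
64..68  gid  (4B, 4-aligned)
68..72  -- tail padding (4B)
sizeof = 72, alignof = 8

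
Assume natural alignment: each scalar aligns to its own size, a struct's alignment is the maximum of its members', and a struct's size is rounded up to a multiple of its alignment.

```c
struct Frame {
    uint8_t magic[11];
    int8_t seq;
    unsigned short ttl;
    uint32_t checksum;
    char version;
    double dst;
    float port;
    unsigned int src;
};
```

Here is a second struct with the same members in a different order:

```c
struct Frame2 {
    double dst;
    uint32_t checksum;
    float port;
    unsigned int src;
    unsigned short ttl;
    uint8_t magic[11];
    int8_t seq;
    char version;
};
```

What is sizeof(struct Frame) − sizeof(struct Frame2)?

0..11  magic  (11B, 1-aligned)
11..12  seq  (1B, 1-aligned)
12..14  ttl  (2B, 2-aligned)
14..16  -- padding (2B)
16..20  checksum  (4B, 4-aligned)
20..21  version  (1B, 1-aligned)
21..24  -- padding (3B)
24..32  dst  (8B, 8-aligned)
32..36  port  (4B, 4-aligned)
36..40  src  (4B, 4-aligned)
sizeof = 40, alignof = 8
— Frame2 —
0..8  dst  (8B, 8-aligned)
8..12  checksum  (4B, 4-aligned)
12..16  port  (4B, 4-aligned)
16..20  src  (4B, 4-aligned)
20..22  ttl  (2B, 2-aligned)
22..33  magic  (11B, 1-aligned)
33..34  seq  (1B, 1-aligned)
34..35  version  (1B, 1-aligned)
35..40  -- tail padding (5B)
sizeof = 40, alignof = 8
40 − 40 = 0

0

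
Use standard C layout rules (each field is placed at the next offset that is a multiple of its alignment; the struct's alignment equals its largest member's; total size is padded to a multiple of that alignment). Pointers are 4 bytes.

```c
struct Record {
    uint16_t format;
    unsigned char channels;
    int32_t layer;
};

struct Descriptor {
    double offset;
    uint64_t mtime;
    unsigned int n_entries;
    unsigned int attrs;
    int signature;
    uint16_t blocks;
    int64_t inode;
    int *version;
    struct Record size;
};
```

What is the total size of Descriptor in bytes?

Record: 0..2  format  (2B, 2-aligned); 2..3  channels  (1B, 1-aligned); 3..4  -- padding (1B); 4..8  layer  (4B, 4-aligned); sizeof = 8, alignof = 4
0..8  offset  (8B, 8-aligned)
8..16  mtime  (8B, 8-aligned)
16..20  n_entries  (4B, 4-aligned)
20..24  attrs  (4B, 4-aligned)
24..28  signature  (4B, 4-aligned)
28..30  blocks  (2B, 2-aligned)
30..32  -- padding (2B)
32..40  inode  (8B, 8-aligned)
40..44  version  (4B, 4-aligned)
44..52  size  (8B, 4-aligned)
52..56  -- tail padding (4B)
sizeof = 56, alignof = 8

56 bytes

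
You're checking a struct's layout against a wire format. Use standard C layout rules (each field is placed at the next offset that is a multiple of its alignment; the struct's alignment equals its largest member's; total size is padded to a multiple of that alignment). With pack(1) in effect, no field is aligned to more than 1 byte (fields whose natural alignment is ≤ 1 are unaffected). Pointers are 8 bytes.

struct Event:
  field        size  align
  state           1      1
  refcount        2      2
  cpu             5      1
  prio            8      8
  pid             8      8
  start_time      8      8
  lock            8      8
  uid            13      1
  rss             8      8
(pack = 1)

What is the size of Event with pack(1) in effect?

0..1  state  (1B, 1-aligned)
1..3  refcount  (2B, 1-aligned)
3..8  cpu  (5B, 1-aligned)
8..16  prio  (8B, 1-aligned)
16..24  pid  (8B, 1-aligned)
24..32  start_time  (8B, 1-aligned)
32..40  lock  (8B, 1-aligned)
40..53  uid  (13B, 1-aligned)
53..61  rss  (8B, 1-aligned)
sizeof = 61, alignof = 1

61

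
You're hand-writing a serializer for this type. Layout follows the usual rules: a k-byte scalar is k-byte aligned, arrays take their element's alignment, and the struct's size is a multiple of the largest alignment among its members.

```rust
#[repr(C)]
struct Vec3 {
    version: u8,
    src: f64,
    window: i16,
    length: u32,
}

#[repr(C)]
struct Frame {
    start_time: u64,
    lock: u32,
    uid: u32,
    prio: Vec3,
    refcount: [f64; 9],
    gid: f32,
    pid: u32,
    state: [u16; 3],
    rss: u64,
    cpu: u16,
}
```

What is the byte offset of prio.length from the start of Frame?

Vec3: version at 0 (size 1, align 1) → ends 1; pad 7 to align 8 for src; src at 8 (size 8, align 8) → ends 16; window at 16 (size 2, align 2) → ends 18; pad 2 to align 4 for length; length at 20 (size 4, align 4) → ends 24; total 24 bytes, alignment 8
start_time at 0 (size 8, align 8) → ends 8
lock at 8 (size 4, align 4) → ends 12
uid at 12 (size 4, align 4) → ends 16
prio at 16 (size 24, align 8) → ends 40
within Vec3: length at 20
16 + 20 = 36

36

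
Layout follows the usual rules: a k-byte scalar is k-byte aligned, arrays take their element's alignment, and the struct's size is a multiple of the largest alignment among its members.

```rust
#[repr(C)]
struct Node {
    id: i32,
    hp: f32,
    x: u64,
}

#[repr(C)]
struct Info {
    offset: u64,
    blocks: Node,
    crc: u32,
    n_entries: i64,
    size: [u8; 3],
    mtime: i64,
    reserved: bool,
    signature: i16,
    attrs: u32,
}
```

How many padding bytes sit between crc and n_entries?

Node: id at 0 (size 4, align 4) → ends 4; hp at 4 (size 4, align 4) → ends 8; x at 8 (size 8, align 8) → ends 16; total 16 bytes, alignment 8
offset at 0 (size 8, align 8) → ends 8
blocks at 8 (size 16, align 8) → ends 24
crc at 24 (size 4, align 4) → ends 28
pad 4 to align 8 for n_entries
n_entries at 32 (size 8, align 8) → ends 40

4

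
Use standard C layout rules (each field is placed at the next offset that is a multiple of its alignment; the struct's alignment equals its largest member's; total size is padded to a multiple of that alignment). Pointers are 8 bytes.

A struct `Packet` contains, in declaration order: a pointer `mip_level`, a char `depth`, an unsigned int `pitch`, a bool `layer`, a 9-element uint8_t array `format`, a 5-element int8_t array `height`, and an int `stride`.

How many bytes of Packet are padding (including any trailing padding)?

@0: mip_level [8B, align 8] → 8
@8: depth [1B, align 1] → 9
+3 pad (align 4)
@12: pitch [4B, align 4] → 16
@16: layer [1B, align 1] → 17
@17: format [9B, align 1] → 26
@26: height [5B, align 1] → 31
+1 pad (align 4)
@32: stride [4B, align 4] → 36
+4 tail pad (align 8)
size 40, align 8
data bytes 32, size 40 → padding 8

8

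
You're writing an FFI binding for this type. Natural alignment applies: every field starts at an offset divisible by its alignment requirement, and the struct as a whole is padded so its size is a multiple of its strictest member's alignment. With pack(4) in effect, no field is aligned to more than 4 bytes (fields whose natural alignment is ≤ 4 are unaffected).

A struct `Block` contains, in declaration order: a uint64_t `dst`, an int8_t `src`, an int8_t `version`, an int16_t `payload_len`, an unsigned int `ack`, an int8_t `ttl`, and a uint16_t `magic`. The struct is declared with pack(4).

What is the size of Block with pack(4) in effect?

20

@0: dst [8B, align 4] → 8
@8: src [1B, align 1] → 9
@9: version [1B, align 1] → 10
@10: payload_len [2B, align 2] → 12
@12: ack [4B, align 4] → 16
@16: ttl [1B, align 1] → 17
+1 pad (align 2)
@18: magic [2B, align 2] → 20
size 20, align 4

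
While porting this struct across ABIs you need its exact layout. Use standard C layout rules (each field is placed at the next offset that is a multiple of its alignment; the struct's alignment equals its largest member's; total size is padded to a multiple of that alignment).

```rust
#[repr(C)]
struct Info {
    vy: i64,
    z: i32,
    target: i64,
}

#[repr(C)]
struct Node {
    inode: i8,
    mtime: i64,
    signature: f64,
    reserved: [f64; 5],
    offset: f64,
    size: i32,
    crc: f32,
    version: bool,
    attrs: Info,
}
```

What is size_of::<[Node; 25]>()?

Info: vy at 0 (size 8, align 8) → ends 8; z at 8 (size 4, align 4) → ends 12; pad 4 to align 8 for target; target at 16 (size 8, align 8) → ends 24; total 24 bytes, alignment 8
inode at 0 (size 1, align 1) → ends 1
pad 7 to align 8 for mtime
mtime at 8 (size 8, align 8) → ends 16
signature at 16 (size 8, align 8) → ends 24
reserved at 24 (size 40, align 8) → ends 64
offset at 64 (size 8, align 8) → ends 72
size at 72 (size 4, align 4) → ends 76
crc at 76 (size 4, align 4) → ends 80
version at 80 (size 1, align 1) → ends 81
pad 7 to align 8 for attrs
attrs at 88 (size 24, align 8) → ends 112
total 112 bytes, alignment 8
array of 25: 25 × 112 = 2800

2800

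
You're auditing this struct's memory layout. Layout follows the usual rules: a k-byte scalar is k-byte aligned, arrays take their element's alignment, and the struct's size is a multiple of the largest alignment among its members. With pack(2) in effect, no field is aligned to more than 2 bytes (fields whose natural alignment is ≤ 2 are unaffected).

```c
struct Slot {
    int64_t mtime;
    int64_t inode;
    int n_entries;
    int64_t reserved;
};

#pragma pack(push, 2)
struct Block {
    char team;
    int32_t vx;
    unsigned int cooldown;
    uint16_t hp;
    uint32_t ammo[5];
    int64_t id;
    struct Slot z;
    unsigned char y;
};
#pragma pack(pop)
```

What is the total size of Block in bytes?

Slot: @0: mtime [8B, align 8] → 8; @8: inode [8B, align 8] → 16; @16: n_entries [4B, align 4] → 20; +4 pad (align 8); @24: reserved [8B, align 8] → 32; size 32, align 8
@0: team [1B, align 1] → 1
+1 pad (align 2)
@2: vx [4B, align 2] → 6
@6: cooldown [4B, align 2] → 10
@10: hp [2B, align 2] → 12
@12: ammo [20B, align 2] → 32
@32: id [8B, align 2] → 40
@40: z [32B, align 2] → 72
@72: y [1B, align 1] → 73
+1 tail pad (align 2)
size 74, align 2

74 bytes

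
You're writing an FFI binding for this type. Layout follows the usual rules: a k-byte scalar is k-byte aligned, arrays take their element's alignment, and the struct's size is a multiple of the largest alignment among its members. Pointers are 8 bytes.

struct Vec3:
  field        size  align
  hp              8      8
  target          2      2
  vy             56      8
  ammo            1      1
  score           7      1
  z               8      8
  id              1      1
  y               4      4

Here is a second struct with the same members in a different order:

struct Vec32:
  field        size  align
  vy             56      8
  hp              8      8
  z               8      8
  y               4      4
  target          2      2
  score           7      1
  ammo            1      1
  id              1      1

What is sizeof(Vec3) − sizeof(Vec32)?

8

hp at 0 (size 8, align 8) → ends 8
target at 8 (size 2, align 2) → ends 10
pad 6 to align 8 for vy
vy at 16 (size 56, align 8) → ends 72
ammo at 72 (size 1, align 1) → ends 73
score at 73 (size 7, align 1) → ends 80
z at 80 (size 8, align 8) → ends 88
id at 88 (size 1, align 1) → ends 89
pad 3 to align 4 for y
y at 92 (size 4, align 4) → ends 96
total 96 bytes, alignment 8
— Vec32 —
vy at 0 (size 56, align 8) → ends 56
hp at 56 (size 8, align 8) → ends 64
z at 64 (size 8, align 8) → ends 72
y at 72 (size 4, align 4) → ends 76
target at 76 (size 2, align 2) → ends 78
score at 78 (size 7, align 1) → ends 85
ammo at 85 (size 1, align 1) → ends 86
id at 86 (size 1, align 1) → ends 87
tail pad 1 to reach multiple of 8
total 88 bytes, alignment 8
96 − 88 = 8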